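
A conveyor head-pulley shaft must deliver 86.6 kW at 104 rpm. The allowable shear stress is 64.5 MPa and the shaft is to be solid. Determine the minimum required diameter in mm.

ω = 2π·104/60 = 10.89 rad/s, so T = P/ω = 86.6×10³ / 10.89 = 7952 N·m.
For a solid shaft τ_max = 16T/(πd³), so d = (16T/(π τ_allow))^(1/3) = (16·7952/(π·6.45×10^7))^(1/3) = 0.08563 m.

85.6 mm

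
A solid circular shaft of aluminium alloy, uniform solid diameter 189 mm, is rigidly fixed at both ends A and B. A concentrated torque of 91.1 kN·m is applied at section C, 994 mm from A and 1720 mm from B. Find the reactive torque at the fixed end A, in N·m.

With uniform GJ and both ends fixed, compatibility θ_AC = θ_CB gives T_A·a = T_B·b, together with T_A + T_B = T₀.
T_A = T₀·b/(a+b) = 91100·1720/2714 = 57730 N·m; T_B = 33370 N·m.

57700 N·m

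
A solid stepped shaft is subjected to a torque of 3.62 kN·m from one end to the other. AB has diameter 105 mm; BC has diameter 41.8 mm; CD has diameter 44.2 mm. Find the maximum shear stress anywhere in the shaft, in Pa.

2.52e8 Pa

Under the same torque, τ_max = 16T/(πd³) is largest where d is smallest — segment BC (d = 41.8 mm).
τ_max = 16·3620/(π·(0.0418)³) = 2.524×10^8 Pa.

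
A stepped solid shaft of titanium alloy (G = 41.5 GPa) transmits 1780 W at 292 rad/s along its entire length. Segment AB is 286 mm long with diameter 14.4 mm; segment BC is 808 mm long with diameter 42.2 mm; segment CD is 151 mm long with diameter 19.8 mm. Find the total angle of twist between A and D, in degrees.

ω = 292 rad/s, so T = P/ω = 1780 / 292.0 = 6.096 N·m.
J_AB = π(0.0144)⁴/32 = 4.22×10^-9 m⁴; J_BC = π(0.0422)⁴/32 = 3.11×10^-7 m⁴; J_CD = π(0.0198)⁴/32 = 1.51×10^-8 m⁴.
θ = (T/G)·Σ L_i/J_i = (6.096/41.5×10⁹)·(0.286/4.22×10^-9 + 0.808/3.11×10^-7 + 0.151/1.51×10^-8) = 0.01180 rad.

0.676°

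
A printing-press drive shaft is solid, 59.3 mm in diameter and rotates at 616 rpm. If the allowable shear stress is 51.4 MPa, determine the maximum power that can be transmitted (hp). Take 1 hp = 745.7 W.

182 hp

J = πd⁴/32 = π(0.0593)⁴/32 = 1.214×10^-6 m⁴.
T_max = τ_allow·J/r = 5.14×10^7 × 1.214×10^-6 / 0.0296 = 2105 N·m.
ω = 2π·616/60 = 64.51 rad/s, so P_max = T_max·ω = 1.358×10^5 W.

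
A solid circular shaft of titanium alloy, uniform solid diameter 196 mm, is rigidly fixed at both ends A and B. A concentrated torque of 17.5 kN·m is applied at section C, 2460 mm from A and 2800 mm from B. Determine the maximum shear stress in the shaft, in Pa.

With uniform GJ and both ends fixed, compatibility θ_AC = θ_CB gives T_A·a = T_B·b, together with T_A + T_B = T₀.
T_A = T₀·b/(a+b) = 17500·2800/5260 = 9316 N·m; T_B = 8184 N·m.
τ in each portion: τ_AC = 6.30×10^6 Pa, τ_CB = 5.54×10^6 Pa; maximum is in AC.
τ_max = T_AC·r/J = 9316·0.0980/1.45×10^-4 = 6.301×10^6 Pa.

6.30e6 Pa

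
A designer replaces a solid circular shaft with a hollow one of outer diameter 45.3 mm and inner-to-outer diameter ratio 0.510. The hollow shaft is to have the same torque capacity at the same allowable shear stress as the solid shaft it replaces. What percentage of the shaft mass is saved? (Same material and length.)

22.5 %

Equal τ_max and T ⇒ the solid shaft needs d_s³ = d_o³(1−k⁴), so d_s = 45.3·(1−0.510⁴)^(1/3) = 44.25 mm.
Area ratio A_h/A_s = d_o²(1−k²)/d_s² = (1−k²)/(1−k⁴)^(2/3) = 0.7753.
Mass saving = 1 − 0.7753 = 22.5 %.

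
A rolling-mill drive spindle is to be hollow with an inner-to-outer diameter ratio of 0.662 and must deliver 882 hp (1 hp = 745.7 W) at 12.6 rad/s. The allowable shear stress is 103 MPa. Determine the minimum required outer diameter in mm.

ω = 12.6 rad/s, so T = P/ω = 882×745.7 / 12.60 = 52200 N·m.
For a hollow shaft with d_i/d_o = 0.662: τ_max = 16T/(π d_o³ (1−k⁴)), so d_o = [16T/(π τ_allow (1−k⁴))]^(1/3) = [16·52200/(π·1.03×10^8·0.8079)]^(1/3) = 0.1473 m.

147 mm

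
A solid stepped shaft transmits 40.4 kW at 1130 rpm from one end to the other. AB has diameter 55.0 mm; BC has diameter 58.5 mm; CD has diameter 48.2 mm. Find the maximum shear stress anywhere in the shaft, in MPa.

ω = 2π·1130/60 = 118.3 rad/s, so T = P/ω = 40.4×10³ / 118.3 = 341.4 N·m.
Under the same torque, τ_max = 16T/(πd³) is largest where d is smallest — segment CD (d = 48.2 mm).
τ_max = 16·341.4/(π·(0.0482)³) = 1.553×10^7 Pa.

15.5 MPa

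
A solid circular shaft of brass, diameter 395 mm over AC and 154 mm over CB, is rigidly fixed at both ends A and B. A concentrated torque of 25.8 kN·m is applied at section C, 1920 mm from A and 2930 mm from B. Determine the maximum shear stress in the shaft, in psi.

305 psi

Compatibility: T_A·a/J_AC = T_B·b/J_CB with T_A + T_B = T₀.
J_AC = 2.39×10^-3 m⁴, J_CB = 5.52×10^-5 m⁴, so T_A = T₀·(J_AC/a)/((J_AC/a)+(J_CB/b)) = 25420 N·m, T_B = 384.8 N·m.
τ in each portion: τ_AC = 2.10×10^6 Pa, τ_CB = 5.37×10^5 Pa; maximum is in AC.
τ_max = T_AC·r/J = 25420·0.198/2.39×10^-3 = 2.100×10^6 Pa.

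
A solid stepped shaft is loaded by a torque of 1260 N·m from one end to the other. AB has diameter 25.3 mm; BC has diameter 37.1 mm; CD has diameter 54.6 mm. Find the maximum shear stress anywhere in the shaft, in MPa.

396 MPa

Under the same torque, τ_max = 16T/(πd³) is largest where d is smallest — segment AB (d = 25.3 mm).
τ_max = 16·1260/(π·(0.0253)³) = 3.963×10^8 Pa.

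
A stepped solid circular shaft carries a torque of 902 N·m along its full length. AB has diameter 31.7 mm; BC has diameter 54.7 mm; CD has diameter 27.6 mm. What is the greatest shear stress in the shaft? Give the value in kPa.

218000 kPa

Under the same torque, τ_max = 16T/(πd³) is largest where d is smallest — segment CD (d = 27.6 mm).
τ_max = 16·902.0/(π·(0.0276)³) = 2.185×10^8 Pa.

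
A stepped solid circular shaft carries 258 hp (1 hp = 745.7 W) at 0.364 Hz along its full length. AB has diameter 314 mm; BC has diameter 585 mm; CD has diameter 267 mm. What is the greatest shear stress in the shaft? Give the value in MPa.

22.5 MPa

ω = 2π·0.364 = 2.287 rad/s, so T = P/ω = 258×745.7 / 2.287 = 84120 N·m.
Under the same torque, τ_max = 16T/(πd³) is largest where d is smallest — segment CD (d = 267 mm).
τ_max = 16·84120/(π·(0.267)³) = 2.251×10^7 Pa.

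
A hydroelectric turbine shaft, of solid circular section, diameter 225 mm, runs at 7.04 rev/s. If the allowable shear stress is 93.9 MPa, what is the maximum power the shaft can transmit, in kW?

9290 kW

J = πd⁴/32 = π(0.225)⁴/32 = 2.516×10^-4 m⁴.
T_max = τ_allow·J/r = 9.39×10^7 × 2.516×10^-4 / 0.113 = 210000 N·m.
ω = 2π·7.04 = 44.23 rad/s, so P_max = T_max·ω = 9.290×10^6 W.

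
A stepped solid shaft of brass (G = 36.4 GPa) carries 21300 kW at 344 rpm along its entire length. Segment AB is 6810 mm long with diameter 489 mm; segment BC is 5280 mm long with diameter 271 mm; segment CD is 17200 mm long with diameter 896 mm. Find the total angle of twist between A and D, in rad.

0.186 rad

ω = 2π·344/60 = 36.02 rad/s, so T = P/ω = 21300×10³ / 36.02 = 591300 N·m.
J_AB = π(0.489)⁴/32 = 5.61×10^-3 m⁴; J_BC = π(0.271)⁴/32 = 5.30×10^-4 m⁴; J_CD = π(0.896)⁴/32 = 0.0633 m⁴.
θ = (T/G)·Σ L_i/J_i = (591300/36.4×10⁹)·(6.81/5.61×10^-3 + 5.28/5.30×10^-4 + 17.2/0.0633) = 0.1861 rad.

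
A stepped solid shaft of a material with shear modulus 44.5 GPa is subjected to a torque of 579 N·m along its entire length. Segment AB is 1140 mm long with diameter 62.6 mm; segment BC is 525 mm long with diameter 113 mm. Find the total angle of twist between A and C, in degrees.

0.588°

J_AB = π(0.0626)⁴/32 = 1.51×10^-6 m⁴; J_BC = π(0.113)⁴/32 = 1.60×10^-5 m⁴.
θ = (T/G)·Σ L_i/J_i = (579.0/44.5×10⁹)·(1.14/1.51×10^-6 + 0.525/1.60×10^-5) = 0.01027 rad.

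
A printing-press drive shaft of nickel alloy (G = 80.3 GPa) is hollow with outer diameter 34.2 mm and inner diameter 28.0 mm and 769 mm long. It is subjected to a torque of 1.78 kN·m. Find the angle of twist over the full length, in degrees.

J = π(d_o⁴ − d_i⁴)/32 = π(0.0342⁴ − 0.0280⁴)/32 = 7.397×10^-8 m⁴.
θ = T·L/(G·J) = 1780 × 0.769 / (80.3×10⁹ × 7.397×10^-8) = 0.2305 rad.

13.2°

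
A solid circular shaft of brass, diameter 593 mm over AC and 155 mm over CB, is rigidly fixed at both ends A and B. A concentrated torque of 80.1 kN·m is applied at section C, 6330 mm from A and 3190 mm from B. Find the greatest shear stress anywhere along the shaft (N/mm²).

Compatibility: T_A·a/J_AC = T_B·b/J_CB with T_A + T_B = T₀.
J_AC = 0.0121 m⁴, J_CB = 5.67×10^-5 m⁴, so T_A = T₀·(J_AC/a)/((J_AC/a)+(J_CB/b)) = 79360 N·m, T_B = 735.1 N·m.
τ in each portion: τ_AC = 1.94×10^6 Pa, τ_CB = 1.01×10^6 Pa; maximum is in AC.
τ_max = T_AC·r/J = 79360·0.296/0.0121 = 1.938×10^6 Pa.

1.94 N/mm²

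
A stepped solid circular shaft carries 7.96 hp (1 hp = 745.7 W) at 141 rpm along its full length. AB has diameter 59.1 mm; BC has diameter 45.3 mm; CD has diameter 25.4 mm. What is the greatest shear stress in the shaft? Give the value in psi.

ω = 2π·141/60 = 14.77 rad/s, so T = P/ω = 7.96×745.7 / 14.77 = 402.0 N·m.
Under the same torque, τ_max = 16T/(πd³) is largest where d is smallest — segment CD (d = 25.4 mm).
τ_max = 16·402.0/(π·(0.0254)³) = 1.249×10^8 Pa.

18100 psi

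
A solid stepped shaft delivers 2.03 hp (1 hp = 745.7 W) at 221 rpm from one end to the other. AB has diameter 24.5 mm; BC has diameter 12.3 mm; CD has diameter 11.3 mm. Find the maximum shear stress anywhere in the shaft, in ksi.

ω = 2π·221/60 = 23.14 rad/s, so T = P/ω = 2.03×745.7 / 23.14 = 65.41 N·m.
Under the same torque, τ_max = 16T/(πd³) is largest where d is smallest — segment CD (d = 11.3 mm).
τ_max = 16·65.41/(π·(0.0113)³) = 2.309×10^8 Pa.

33.5 ksi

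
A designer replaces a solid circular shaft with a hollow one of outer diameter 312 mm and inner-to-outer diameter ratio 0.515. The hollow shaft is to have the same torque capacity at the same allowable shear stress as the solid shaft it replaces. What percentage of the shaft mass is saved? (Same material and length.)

22.9 %

Equal τ_max and T ⇒ the solid shaft needs d_s³ = d_o³(1−k⁴), so d_s = 312·(1−0.515⁴)^(1/3) = 304.5 mm.
Area ratio A_h/A_s = d_o²(1−k²)/d_s² = (1−k²)/(1−k⁴)^(2/3) = 0.7714.
Mass saving = 1 − 0.7714 = 22.9 %.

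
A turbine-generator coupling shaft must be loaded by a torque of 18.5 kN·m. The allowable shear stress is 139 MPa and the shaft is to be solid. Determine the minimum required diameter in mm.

For a solid shaft τ_max = 16T/(πd³), so d = (16T/(π τ_allow))^(1/3) = (16·18500/(π·1.39×10^8))^(1/3) = 0.08784 m.

87.8 mm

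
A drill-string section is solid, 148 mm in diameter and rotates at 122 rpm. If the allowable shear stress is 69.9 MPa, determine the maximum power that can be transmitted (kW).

J = πd⁴/32 = π(0.148)⁴/32 = 4.710×10^-5 m⁴.
T_max = τ_allow·J/r = 6.99×10^7 × 4.710×10^-5 / 0.0740 = 44490 N·m.
ω = 2π·122/60 = 12.78 rad/s, so P_max = T_max·ω = 5.684×10^5 W.

568 kW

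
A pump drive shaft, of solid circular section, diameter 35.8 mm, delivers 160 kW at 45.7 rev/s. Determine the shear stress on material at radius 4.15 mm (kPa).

ω = 2π·45.7 = 287.1 rad/s, so T = P/ω = 160×10³ / 287.1 = 557.2 N·m.
J = πd⁴/32 = π(0.0358)⁴/32 = 1.613×10^-7 m⁴.
Shear stress varies linearly with radius: τ = T·r/J = 557.2 × 0.00415 / 1.613×10^-7 = 1.434×10^7 Pa.

14300 kPa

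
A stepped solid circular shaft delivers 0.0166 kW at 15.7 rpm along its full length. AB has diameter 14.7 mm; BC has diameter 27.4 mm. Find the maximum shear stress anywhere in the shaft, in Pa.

1.62e7 Pa

ω = 2π·15.7/60 = 1.644 rad/s, so T = P/ω = 0.0166×10³ / 1.644 = 10.10 N·m.
Under the same torque, τ_max = 16T/(πd³) is largest where d is smallest — segment AB (d = 14.7 mm).
τ_max = 16·10.10/(π·(0.0147)³) = 1.619×10^7 Pa.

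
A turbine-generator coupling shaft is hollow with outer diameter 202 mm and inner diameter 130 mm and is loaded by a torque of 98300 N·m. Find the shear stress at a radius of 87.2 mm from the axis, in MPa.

J = π(d_o⁴ − d_i⁴)/32 = π(0.202⁴ − 0.130⁴)/32 = 1.354×10^-4 m⁴.
Shear stress varies linearly with radius: τ = T·r/J = 98300 × 0.0872 / 1.354×10^-4 = 6.330×10^7 Pa.

63.3 MPa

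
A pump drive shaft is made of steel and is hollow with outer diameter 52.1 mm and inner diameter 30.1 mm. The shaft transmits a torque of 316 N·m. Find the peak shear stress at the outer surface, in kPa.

12800 kPa

J = π(d_o⁴ − d_i⁴)/32 = π(0.0521⁴ − 0.0301⁴)/32 = 6.428×10^-7 m⁴.
τ_max = T·r/J = 316.0 × 0.0261 / 6.428×10^-7 = 1.281×10^7 Pa.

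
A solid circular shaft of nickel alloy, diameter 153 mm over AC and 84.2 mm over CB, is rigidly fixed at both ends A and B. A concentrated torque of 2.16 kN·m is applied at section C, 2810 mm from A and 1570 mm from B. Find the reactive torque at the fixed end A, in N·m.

1860 N·m

Compatibility: T_A·a/J_AC = T_B·b/J_CB with T_A + T_B = T₀.
J_AC = 5.38×10^-5 m⁴, J_CB = 4.93×10^-6 m⁴, so T_A = T₀·(J_AC/a)/((J_AC/a)+(J_CB/b)) = 1855 N·m, T_B = 304.6 N·m.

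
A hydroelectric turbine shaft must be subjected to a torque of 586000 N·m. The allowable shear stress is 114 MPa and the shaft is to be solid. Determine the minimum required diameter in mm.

For a solid shaft τ_max = 16T/(πd³), so d = (16T/(π τ_allow))^(1/3) = (16·586000/(π·1.14×10^8))^(1/3) = 0.2969 m.

297 mm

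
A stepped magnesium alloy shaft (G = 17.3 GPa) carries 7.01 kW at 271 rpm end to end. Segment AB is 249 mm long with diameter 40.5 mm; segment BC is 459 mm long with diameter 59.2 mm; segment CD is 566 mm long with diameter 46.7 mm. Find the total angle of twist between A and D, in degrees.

ω = 2π·271/60 = 28.38 rad/s, so T = P/ω = 7.01×10³ / 28.38 = 247.0 N·m.
J_AB = π(0.0405)⁴/32 = 2.64×10^-7 m⁴; J_BC = π(0.0592)⁴/32 = 1.21×10^-6 m⁴; J_CD = π(0.0467)⁴/32 = 4.67×10^-7 m⁴.
θ = (T/G)·Σ L_i/J_i = (247.0/17.3×10⁹)·(0.249/2.64×10^-7 + 0.459/1.21×10^-6 + 0.566/4.67×10^-7) = 0.03620 rad.

2.07°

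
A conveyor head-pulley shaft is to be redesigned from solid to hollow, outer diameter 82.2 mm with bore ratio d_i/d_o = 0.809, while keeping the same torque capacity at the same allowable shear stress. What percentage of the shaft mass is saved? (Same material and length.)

49.8 %

Equal τ_max and T ⇒ the solid shaft needs d_s³ = d_o³(1−k⁴), so d_s = 82.2·(1−0.809⁴)^(1/3) = 68.22 mm.
Area ratio A_h/A_s = d_o²(1−k²)/d_s² = (1−k²)/(1−k⁴)^(2/3) = 0.5016.
Mass saving = 1 − 0.5016 = 49.8 %.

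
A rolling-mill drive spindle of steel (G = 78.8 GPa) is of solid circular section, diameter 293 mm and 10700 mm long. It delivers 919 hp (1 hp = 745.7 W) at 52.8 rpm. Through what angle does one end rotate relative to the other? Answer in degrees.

1.33°

ω = 2π·52.8/60 = 5.529 rad/s, so T = P/ω = 919×745.7 / 5.529 = 123900 N·m.
J = πd⁴/32 = π(0.293)⁴/32 = 7.236×10^-4 m⁴.
θ = T·L/(G·J) = 123900 × 10.7 / (78.8×10⁹ × 7.236×10^-4) = 0.02326 rad.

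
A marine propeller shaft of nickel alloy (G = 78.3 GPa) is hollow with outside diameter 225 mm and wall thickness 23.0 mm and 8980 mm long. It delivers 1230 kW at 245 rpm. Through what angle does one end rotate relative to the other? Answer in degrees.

2.09°

ω = 2π·245/60 = 25.66 rad/s, so T = P/ω = 1230×10³ / 25.66 = 47940 N·m.
J = π(d_o⁴ − d_i⁴)/32 = π(0.225⁴ − 0.179⁴)/32 = 1.508×10^-4 m⁴.
θ = T·L/(G·J) = 47940 × 8.98 / (78.3×10⁹ × 1.508×10^-4) = 0.03646 rad.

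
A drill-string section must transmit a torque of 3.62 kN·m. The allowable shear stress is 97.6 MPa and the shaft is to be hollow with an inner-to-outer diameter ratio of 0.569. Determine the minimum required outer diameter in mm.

For a hollow shaft with d_i/d_o = 0.569: τ_max = 16T/(π d_o³ (1−k⁴)), so d_o = [16T/(π τ_allow (1−k⁴))]^(1/3) = [16·3620/(π·9.76×10^7·0.8952)]^(1/3) = 0.05954 m.

59.5 mm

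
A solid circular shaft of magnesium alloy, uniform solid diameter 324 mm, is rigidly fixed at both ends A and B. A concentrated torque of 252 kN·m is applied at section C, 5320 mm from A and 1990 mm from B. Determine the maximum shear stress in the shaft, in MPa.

27.5 MPa

With uniform GJ and both ends fixed, compatibility θ_AC = θ_CB gives T_A·a = T_B·b, together with T_A + T_B = T₀.
T_A = T₀·b/(a+b) = 252000·1990/7310 = 68600 N·m; T_B = 183400 N·m.
τ in each portion: τ_AC = 1.03×10^7 Pa, τ_CB = 2.75×10^7 Pa; maximum is in CB.
τ_max = T_CB·r/J = 183400·0.162/1.08×10^-3 = 2.746×10^7 Pa.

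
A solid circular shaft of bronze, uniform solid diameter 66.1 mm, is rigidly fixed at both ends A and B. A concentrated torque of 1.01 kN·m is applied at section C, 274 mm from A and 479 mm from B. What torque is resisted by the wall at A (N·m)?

642 N·m

With uniform GJ and both ends fixed, compatibility θ_AC = θ_CB gives T_A·a = T_B·b, together with T_A + T_B = T₀.
T_A = T₀·b/(a+b) = 1010·479/753.0 = 642.5 N·m; T_B = 367.5 N·m.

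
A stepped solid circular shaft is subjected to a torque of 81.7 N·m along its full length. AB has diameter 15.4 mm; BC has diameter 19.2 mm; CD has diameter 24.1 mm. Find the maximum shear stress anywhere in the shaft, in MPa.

Under the same torque, τ_max = 16T/(πd³) is largest where d is smallest — segment AB (d = 15.4 mm).
τ_max = 16·81.70/(π·(0.0154)³) = 1.139×10^8 Pa.

114 MPa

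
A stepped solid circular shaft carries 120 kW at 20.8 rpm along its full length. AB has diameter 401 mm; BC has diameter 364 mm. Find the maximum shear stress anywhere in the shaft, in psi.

ω = 2π·20.8/60 = 2.178 rad/s, so T = P/ω = 120×10³ / 2.178 = 55090 N·m.
Under the same torque, τ_max = 16T/(πd³) is largest where d is smallest — segment BC (d = 364 mm).
τ_max = 16·55090/(π·(0.364)³) = 5.818×10^6 Pa.

844 psi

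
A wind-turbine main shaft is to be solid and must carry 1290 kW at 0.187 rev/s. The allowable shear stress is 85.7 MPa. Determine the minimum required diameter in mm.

ω = 2π·0.187 = 1.175 rad/s, so T = P/ω = 1290×10³ / 1.175 = 1.098e6 N·m.
For a solid shaft τ_max = 16T/(πd³), so d = (16T/(π τ_allow))^(1/3) = (16·1.098e6/(π·8.57×10^7))^(1/3) = 0.4026 m.

403 mm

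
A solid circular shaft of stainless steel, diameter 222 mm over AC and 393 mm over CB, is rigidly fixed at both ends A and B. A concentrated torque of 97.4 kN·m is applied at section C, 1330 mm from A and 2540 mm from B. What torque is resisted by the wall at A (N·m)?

Compatibility: T_A·a/J_AC = T_B·b/J_CB with T_A + T_B = T₀.
J_AC = 2.38×10^-4 m⁴, J_CB = 2.34×10^-3 m⁴, so T_A = T₀·(J_AC/a)/((J_AC/a)+(J_CB/b)) = 15860 N·m, T_B = 81540 N·m.

15900 N·m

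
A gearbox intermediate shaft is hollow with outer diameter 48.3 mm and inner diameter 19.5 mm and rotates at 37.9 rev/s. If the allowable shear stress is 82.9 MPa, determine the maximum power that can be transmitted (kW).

425 kW

J = π(d_o⁴ − d_i⁴)/32 = π(0.0483⁴ − 0.0195⁴)/32 = 5.201×10^-7 m⁴.
T_max = τ_allow·J/r = 8.29×10^7 × 5.201×10^-7 / 0.0241 = 1785 N·m.
ω = 2π·37.9 = 238.1 rad/s, so P_max = T_max·ω = 4.252×10^5 W.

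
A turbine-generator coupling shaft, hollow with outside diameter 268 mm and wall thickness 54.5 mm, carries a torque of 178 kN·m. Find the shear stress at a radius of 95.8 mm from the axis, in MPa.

38.4 MPa

J = π(d_o⁴ − d_i⁴)/32 = π(0.268⁴ − 0.159⁴)/32 = 4.437×10^-4 m⁴.
Shear stress varies linearly with radius: τ = T·r/J = 178000 × 0.0958 / 4.437×10^-4 = 3.843×10^7 Pa.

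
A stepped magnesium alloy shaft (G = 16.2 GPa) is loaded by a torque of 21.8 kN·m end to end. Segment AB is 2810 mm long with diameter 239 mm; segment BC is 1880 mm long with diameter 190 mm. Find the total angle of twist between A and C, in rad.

0.0316 rad

J_AB = π(0.239)⁴/32 = 3.20×10^-4 m⁴; J_BC = π(0.190)⁴/32 = 1.28×10^-4 m⁴.
θ = (T/G)·Σ L_i/J_i = (21800/16.2×10⁹)·(2.81/3.20×10^-4 + 1.88/1.28×10^-4) = 0.03158 rad.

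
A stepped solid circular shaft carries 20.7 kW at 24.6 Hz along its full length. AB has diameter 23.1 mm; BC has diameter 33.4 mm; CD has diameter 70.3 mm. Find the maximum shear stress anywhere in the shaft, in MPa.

ω = 2π·24.6 = 154.6 rad/s, so T = P/ω = 20.7×10³ / 154.6 = 133.9 N·m.
Under the same torque, τ_max = 16T/(πd³) is largest where d is smallest — segment AB (d = 23.1 mm).
τ_max = 16·133.9/(π·(0.0231)³) = 5.533×10^7 Pa.

55.3 MPa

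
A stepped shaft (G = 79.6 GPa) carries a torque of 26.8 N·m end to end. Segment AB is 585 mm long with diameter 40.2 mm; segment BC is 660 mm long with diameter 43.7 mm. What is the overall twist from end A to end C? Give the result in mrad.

J_AB = π(0.0402)⁴/32 = 2.56×10^-7 m⁴; J_BC = π(0.0437)⁴/32 = 3.58×10^-7 m⁴.
θ = (T/G)·Σ L_i/J_i = (26.80/79.6×10⁹)·(0.585/2.56×10^-7 + 0.660/3.58×10^-7) = 1.389×10^-3 rad.

1.39 mrad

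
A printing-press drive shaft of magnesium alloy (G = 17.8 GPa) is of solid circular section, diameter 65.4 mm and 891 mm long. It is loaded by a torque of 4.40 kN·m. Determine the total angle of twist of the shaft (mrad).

123 mrad

J = πd⁴/32 = π(0.0654)⁴/32 = 1.796×10^-6 m⁴.
θ = T·L/(G·J) = 4400 × 0.891 / (17.8×10⁹ × 1.796×10^-6) = 0.1226 rad.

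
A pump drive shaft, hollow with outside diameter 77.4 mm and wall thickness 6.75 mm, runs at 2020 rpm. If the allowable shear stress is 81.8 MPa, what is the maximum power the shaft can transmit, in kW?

844 kW

J = π(d_o⁴ − d_i⁴)/32 = π(0.0774⁴ − 0.0639⁴)/32 = 1.887×10^-6 m⁴.
T_max = τ_allow·J/r = 8.18×10^7 × 1.887×10^-6 / 0.0387 = 3988 N·m.
ω = 2π·2020/60 = 211.5 rad/s, so P_max = T_max·ω = 8.435×10^5 W.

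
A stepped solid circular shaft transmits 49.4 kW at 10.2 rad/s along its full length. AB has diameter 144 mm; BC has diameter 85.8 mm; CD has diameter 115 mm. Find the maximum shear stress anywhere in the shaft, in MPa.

39.1 MPa

ω = 10.2 rad/s, so T = P/ω = 49.4×10³ / 10.20 = 4843 N·m.
Under the same torque, τ_max = 16T/(πd³) is largest where d is smallest — segment BC (d = 85.8 mm).
τ_max = 16·4843/(π·(0.0858)³) = 3.905×10^7 Pa.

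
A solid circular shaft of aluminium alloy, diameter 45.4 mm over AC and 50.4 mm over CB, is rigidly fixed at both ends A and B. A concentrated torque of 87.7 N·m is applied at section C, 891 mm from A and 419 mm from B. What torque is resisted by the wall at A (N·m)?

20.7 N·m

Compatibility: T_A·a/J_AC = T_B·b/J_CB with T_A + T_B = T₀.
J_AC = 4.17×10^-7 m⁴, J_CB = 6.33×10^-7 m⁴, so T_A = T₀·(J_AC/a)/((J_AC/a)+(J_CB/b)) = 20.73 N·m, T_B = 66.97 N·m.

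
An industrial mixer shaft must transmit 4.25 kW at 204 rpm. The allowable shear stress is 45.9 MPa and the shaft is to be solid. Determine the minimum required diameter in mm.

ω = 2π·204/60 = 21.36 rad/s, so T = P/ω = 4.25×10³ / 21.36 = 198.9 N·m.
For a solid shaft τ_max = 16T/(πd³), so d = (16T/(π τ_allow))^(1/3) = (16·198.9/(π·4.59×10^7))^(1/3) = 0.02805 m.

28.1 mm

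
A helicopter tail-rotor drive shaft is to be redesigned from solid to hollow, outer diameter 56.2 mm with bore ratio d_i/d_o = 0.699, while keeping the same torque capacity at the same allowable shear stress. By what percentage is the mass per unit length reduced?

38.7 %

Equal τ_max and T ⇒ the solid shaft needs d_s³ = d_o³(1−k⁴), so d_s = 56.2·(1−0.699⁴)^(1/3) = 51.32 mm.
Area ratio A_h/A_s = d_o²(1−k²)/d_s² = (1−k²)/(1−k⁴)^(2/3) = 0.6134.
Mass saving = 1 − 0.6134 = 38.7 %.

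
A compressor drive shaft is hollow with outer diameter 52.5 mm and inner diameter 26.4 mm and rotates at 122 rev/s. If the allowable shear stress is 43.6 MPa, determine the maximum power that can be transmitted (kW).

889 kW

J = π(d_o⁴ − d_i⁴)/32 = π(0.0525⁴ − 0.0264⁴)/32 = 6.981×10^-7 m⁴.
T_max = τ_allow·J/r = 4.36×10^7 × 6.981×10^-7 / 0.0262 = 1160 N·m.
ω = 2π·122 = 766.5 rad/s, so P_max = T_max·ω = 8.889×10^5 W.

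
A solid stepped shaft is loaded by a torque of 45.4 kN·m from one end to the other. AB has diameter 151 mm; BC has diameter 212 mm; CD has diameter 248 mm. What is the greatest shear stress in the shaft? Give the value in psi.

9740 psi

Under the same torque, τ_max = 16T/(πd³) is largest where d is smallest — segment AB (d = 151 mm).
τ_max = 16·45400/(π·(0.151)³) = 6.716×10^7 Pa.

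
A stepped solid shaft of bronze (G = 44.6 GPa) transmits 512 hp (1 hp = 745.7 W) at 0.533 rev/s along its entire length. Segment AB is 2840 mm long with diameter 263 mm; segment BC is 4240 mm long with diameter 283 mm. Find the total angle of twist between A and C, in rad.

ω = 2π·0.533 = 3.349 rad/s, so T = P/ω = 512×745.7 / 3.349 = 114000 N·m.
J_AB = π(0.263)⁴/32 = 4.70×10^-4 m⁴; J_BC = π(0.283)⁴/32 = 6.30×10^-4 m⁴.
θ = (T/G)·Σ L_i/J_i = (114000/44.6×10⁹)·(2.84/4.70×10^-4 + 4.24/6.30×10^-4) = 0.03267 rad.

0.0327 rad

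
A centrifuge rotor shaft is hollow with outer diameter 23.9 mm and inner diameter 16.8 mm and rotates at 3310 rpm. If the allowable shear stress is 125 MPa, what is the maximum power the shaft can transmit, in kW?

87.8 kW

J = π(d_o⁴ − d_i⁴)/32 = π(0.0239⁴ − 0.0168⁴)/32 = 2.421×10^-8 m⁴.
T_max = τ_allow·J/r = 1.25×10^8 × 2.421×10^-8 / 0.0119 = 253.3 N·m.
ω = 2π·3310/60 = 346.6 rad/s, so P_max = T_max·ω = 8.779×10^4 W.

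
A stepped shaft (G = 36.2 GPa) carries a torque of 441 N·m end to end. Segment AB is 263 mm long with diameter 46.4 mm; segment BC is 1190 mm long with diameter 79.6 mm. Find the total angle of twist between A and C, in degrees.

J_AB = π(0.0464)⁴/32 = 4.55×10^-7 m⁴; J_BC = π(0.0796)⁴/32 = 3.94×10^-6 m⁴.
θ = (T/G)·Σ L_i/J_i = (441.0/36.2×10⁹)·(0.263/4.55×10^-7 + 1.19/3.94×10^-6) = 0.01072 rad.

0.614°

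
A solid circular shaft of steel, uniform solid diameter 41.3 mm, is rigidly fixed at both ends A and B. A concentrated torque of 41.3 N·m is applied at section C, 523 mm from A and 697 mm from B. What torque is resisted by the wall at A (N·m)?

23.6 N·m

With uniform GJ and both ends fixed, compatibility θ_AC = θ_CB gives T_A·a = T_B·b, together with T_A + T_B = T₀.
T_A = T₀·b/(a+b) = 41.30·697/1220 = 23.60 N·m; T_B = 17.70 N·m.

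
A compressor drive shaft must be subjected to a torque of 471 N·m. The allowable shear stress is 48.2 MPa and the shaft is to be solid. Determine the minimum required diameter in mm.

36.8 mm

For a solid shaft τ_max = 16T/(πd³), so d = (16T/(π τ_allow))^(1/3) = (16·471.0/(π·4.82×10^7))^(1/3) = 0.03678 m.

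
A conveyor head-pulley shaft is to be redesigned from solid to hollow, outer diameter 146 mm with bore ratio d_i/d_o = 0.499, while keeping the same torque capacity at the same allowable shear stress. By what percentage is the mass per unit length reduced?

Equal τ_max and T ⇒ the solid shaft needs d_s³ = d_o³(1−k⁴), so d_s = 146·(1−0.499⁴)^(1/3) = 142.9 mm.
Area ratio A_h/A_s = d_o²(1−k²)/d_s² = (1−k²)/(1−k⁴)^(2/3) = 0.7837.
Mass saving = 1 − 0.7837 = 21.6 %.

21.6 %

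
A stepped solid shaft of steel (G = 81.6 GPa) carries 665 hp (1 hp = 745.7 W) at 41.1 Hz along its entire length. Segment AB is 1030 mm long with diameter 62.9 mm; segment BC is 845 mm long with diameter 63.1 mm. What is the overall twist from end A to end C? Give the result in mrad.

ω = 2π·41.1 = 258.2 rad/s, so T = P/ω = 665×745.7 / 258.2 = 1920 N·m.
J_AB = π(0.0629)⁴/32 = 1.54×10^-6 m⁴; J_BC = π(0.0631)⁴/32 = 1.56×10^-6 m⁴.
θ = (T/G)·Σ L_i/J_i = (1920/81.6×10⁹)·(1.03/1.54×10^-6 + 0.845/1.56×10^-6) = 0.02855 rad.

28.5 mrad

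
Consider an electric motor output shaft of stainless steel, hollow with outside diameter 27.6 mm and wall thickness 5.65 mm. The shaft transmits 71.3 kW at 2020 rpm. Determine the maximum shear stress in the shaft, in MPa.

93.0 MPa

ω = 2π·2020/60 = 211.5 rad/s, so T = P/ω = 71.3×10³ / 211.5 = 337.1 N·m.
J = π(d_o⁴ − d_i⁴)/32 = π(0.0276⁴ − 0.0163⁴)/32 = 5.004×10^-8 m⁴.
τ_max = T·r/J = 337.1 × 0.0138 / 5.004×10^-8 = 9.296×10^7 Pa.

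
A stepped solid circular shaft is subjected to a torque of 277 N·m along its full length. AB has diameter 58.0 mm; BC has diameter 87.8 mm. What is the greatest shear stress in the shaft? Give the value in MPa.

Under the same torque, τ_max = 16T/(πd³) is largest where d is smallest — segment AB (d = 58.0 mm).
τ_max = 16·277.0/(π·(0.0580)³) = 7.230×10^6 Pa.

7.23 MPa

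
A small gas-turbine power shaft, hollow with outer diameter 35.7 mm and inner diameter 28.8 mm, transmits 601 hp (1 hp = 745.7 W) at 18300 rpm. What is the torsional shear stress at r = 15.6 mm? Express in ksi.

5.76 ksi

ω = 2π·18300/60 = 1916 rad/s, so T = P/ω = 601×745.7 / 1916 = 233.9 N·m.
J = π(d_o⁴ − d_i⁴)/32 = π(0.0357⁴ − 0.0288⁴)/32 = 9.193×10^-8 m⁴.
Shear stress varies linearly with radius: τ = T·r/J = 233.9 × 0.0156 / 9.193×10^-8 = 3.969×10^7 Pa.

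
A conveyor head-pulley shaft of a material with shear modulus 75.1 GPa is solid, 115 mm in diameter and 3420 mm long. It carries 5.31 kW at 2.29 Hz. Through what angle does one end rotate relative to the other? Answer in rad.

9.79e-4 rad

ω = 2π·2.29 = 14.39 rad/s, so T = P/ω = 5.31×10³ / 14.39 = 369.0 N·m.
J = πd⁴/32 = π(0.115)⁴/32 = 1.717×10^-5 m⁴.
θ = T·L/(G·J) = 369.0 × 3.42 / (75.1×10⁹ × 1.717×10^-5) = 9.788×10^-4 rad.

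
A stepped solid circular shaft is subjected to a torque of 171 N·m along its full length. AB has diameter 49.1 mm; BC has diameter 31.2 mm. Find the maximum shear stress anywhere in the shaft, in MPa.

28.7 MPa

Under the same torque, τ_max = 16T/(πd³) is largest where d is smallest — segment BC (d = 31.2 mm).
τ_max = 16·171.0/(π·(0.0312)³) = 2.867×10^7 Pa.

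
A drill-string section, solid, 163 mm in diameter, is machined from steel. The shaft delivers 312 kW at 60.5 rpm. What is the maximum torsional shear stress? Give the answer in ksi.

ω = 2π·60.5/60 = 6.336 rad/s, so T = P/ω = 312×10³ / 6.336 = 49250 N·m.
J = πd⁴/32 = π(0.163)⁴/32 = 6.930×10^-5 m⁴.
τ_max = T·r/J = 49250 × 0.0815 / 6.930×10^-5 = 5.791×10^7 Pa.

8.40 ksi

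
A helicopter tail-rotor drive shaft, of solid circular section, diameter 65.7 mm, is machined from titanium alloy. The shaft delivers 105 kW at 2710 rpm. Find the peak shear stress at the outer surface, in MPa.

6.64 MPa

ω = 2π·2710/60 = 283.8 rad/s, so T = P/ω = 105×10³ / 283.8 = 370.0 N·m.
J = πd⁴/32 = π(0.0657)⁴/32 = 1.829×10^-6 m⁴.
τ_max = T·r/J = 370.0 × 0.0329 / 1.829×10^-6 = 6.645×10^6 Pa.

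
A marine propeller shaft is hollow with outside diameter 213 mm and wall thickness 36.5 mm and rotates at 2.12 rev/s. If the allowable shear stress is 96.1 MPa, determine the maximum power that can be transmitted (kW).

J = π(d_o⁴ − d_i⁴)/32 = π(0.213⁴ − 0.140⁴)/32 = 1.644×10^-4 m⁴.
T_max = τ_allow·J/r = 9.61×10^7 × 1.644×10^-4 / 0.106 = 148300 N·m.
ω = 2π·2.12 = 13.32 rad/s, so P_max = T_max·ω = 1.976×10^6 W.

1980 kW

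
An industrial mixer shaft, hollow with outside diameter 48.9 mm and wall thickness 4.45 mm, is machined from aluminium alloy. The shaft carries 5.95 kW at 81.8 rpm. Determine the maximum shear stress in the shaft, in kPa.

54800 kPa

ω = 2π·81.8/60 = 8.566 rad/s, so T = P/ω = 5.95×10³ / 8.566 = 694.6 N·m.
J = π(d_o⁴ − d_i⁴)/32 = π(0.0489⁴ − 0.0400⁴)/32 = 3.100×10^-7 m⁴.
τ_max = T·r/J = 694.6 × 0.0244 / 3.100×10^-7 = 5.478×10^7 Pa.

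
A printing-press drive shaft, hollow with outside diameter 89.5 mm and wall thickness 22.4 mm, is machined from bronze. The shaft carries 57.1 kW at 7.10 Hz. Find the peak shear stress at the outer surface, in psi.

ω = 2π·7.10 = 44.61 rad/s, so T = P/ω = 57.1×10³ / 44.61 = 1280 N·m.
J = π(d_o⁴ − d_i⁴)/32 = π(0.0895⁴ − 0.0447⁴)/32 = 5.907×10^-6 m⁴.
τ_max = T·r/J = 1280 × 0.0447 / 5.907×10^-6 = 9.696×10^6 Pa.

1410 psi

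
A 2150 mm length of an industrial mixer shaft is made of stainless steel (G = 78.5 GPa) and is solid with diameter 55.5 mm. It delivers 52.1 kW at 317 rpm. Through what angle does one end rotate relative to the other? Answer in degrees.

2.64°

ω = 2π·317/60 = 33.20 rad/s, so T = P/ω = 52.1×10³ / 33.20 = 1569 N·m.
J = πd⁴/32 = π(0.0555)⁴/32 = 9.315×10^-7 m⁴.
θ = T·L/(G·J) = 1569 × 2.15 / (78.5×10⁹ × 9.315×10^-7) = 0.04615 rad.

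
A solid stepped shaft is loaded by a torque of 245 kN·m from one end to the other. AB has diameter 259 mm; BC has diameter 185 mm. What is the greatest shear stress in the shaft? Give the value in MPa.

197 MPa

Under the same torque, τ_max = 16T/(πd³) is largest where d is smallest — segment BC (d = 185 mm).
τ_max = 16·245000/(π·(0.185)³) = 1.971×10^8 Pa.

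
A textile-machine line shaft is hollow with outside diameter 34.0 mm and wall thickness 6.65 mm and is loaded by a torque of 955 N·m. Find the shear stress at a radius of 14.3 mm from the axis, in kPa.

121000 kPa

J = π(d_o⁴ − d_i⁴)/32 = π(0.0340⁴ − 0.0207⁴)/32 = 1.132×10^-7 m⁴.
Shear stress varies linearly with radius: τ = T·r/J = 955.0 × 0.0143 / 1.132×10^-7 = 1.207×10^8 Pa.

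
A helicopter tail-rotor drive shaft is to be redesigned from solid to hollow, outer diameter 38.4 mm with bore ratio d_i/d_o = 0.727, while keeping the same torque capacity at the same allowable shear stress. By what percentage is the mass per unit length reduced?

41.3 %

Equal τ_max and T ⇒ the solid shaft needs d_s³ = d_o³(1−k⁴), so d_s = 38.4·(1−0.727⁴)^(1/3) = 34.43 mm.
Area ratio A_h/A_s = d_o²(1−k²)/d_s² = (1−k²)/(1−k⁴)^(2/3) = 0.5865.
Mass saving = 1 − 0.5865 = 41.3 %.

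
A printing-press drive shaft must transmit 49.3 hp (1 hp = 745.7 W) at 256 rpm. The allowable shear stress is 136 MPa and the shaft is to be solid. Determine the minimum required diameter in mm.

ω = 2π·256/60 = 26.81 rad/s, so T = P/ω = 49.3×745.7 / 26.81 = 1371 N·m.
For a solid shaft τ_max = 16T/(πd³), so d = (16T/(π τ_allow))^(1/3) = (16·1371/(π·1.36×10^8))^(1/3) = 0.03717 m.

37.2 mm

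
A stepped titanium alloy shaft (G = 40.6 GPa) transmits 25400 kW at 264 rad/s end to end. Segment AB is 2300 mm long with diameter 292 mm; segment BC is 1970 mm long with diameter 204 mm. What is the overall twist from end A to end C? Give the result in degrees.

2.01°

ω = 264 rad/s, so T = P/ω = 25400×10³ / 264.0 = 96210 N·m.
J_AB = π(0.292)⁴/32 = 7.14×10^-4 m⁴; J_BC = π(0.204)⁴/32 = 1.70×10^-4 m⁴.
θ = (T/G)·Σ L_i/J_i = (96210/40.6×10⁹)·(2.30/7.14×10^-4 + 1.97/1.70×10^-4) = 0.03509 rad.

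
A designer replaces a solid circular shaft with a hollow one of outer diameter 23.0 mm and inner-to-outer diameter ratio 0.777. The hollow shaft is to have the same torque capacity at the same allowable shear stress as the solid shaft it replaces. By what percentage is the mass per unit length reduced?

Equal τ_max and T ⇒ the solid shaft needs d_s³ = d_o³(1−k⁴), so d_s = 23.0·(1−0.777⁴)^(1/3) = 19.77 mm.
Area ratio A_h/A_s = d_o²(1−k²)/d_s² = (1−k²)/(1−k⁴)^(2/3) = 0.5361.
Mass saving = 1 − 0.5361 = 46.4 %.

46.4 %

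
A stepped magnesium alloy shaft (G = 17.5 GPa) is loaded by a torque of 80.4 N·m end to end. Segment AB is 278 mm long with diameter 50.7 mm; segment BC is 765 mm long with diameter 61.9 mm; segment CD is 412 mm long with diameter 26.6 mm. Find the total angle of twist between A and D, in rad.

J_AB = π(0.0507)⁴/32 = 6.49×10^-7 m⁴; J_BC = π(0.0619)⁴/32 = 1.44×10^-6 m⁴; J_CD = π(0.0266)⁴/32 = 4.92×10^-8 m⁴.
θ = (T/G)·Σ L_i/J_i = (80.40/17.5×10⁹)·(0.278/6.49×10^-7 + 0.765/1.44×10^-6 + 0.412/4.92×10^-8) = 0.04292 rad.

0.0429 rad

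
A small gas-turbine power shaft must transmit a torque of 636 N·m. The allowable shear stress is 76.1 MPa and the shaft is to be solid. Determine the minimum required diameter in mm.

34.9 mm

For a solid shaft τ_max = 16T/(πd³), so d = (16T/(π τ_allow))^(1/3) = (16·636.0/(π·7.61×10^7))^(1/3) = 0.03492 m.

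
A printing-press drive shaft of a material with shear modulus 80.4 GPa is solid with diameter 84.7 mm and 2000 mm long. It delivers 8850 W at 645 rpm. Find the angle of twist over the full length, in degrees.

ω = 2π·645/60 = 67.54 rad/s, so T = P/ω = 8850 / 67.54 = 131.0 N·m.
J = πd⁴/32 = π(0.0847)⁴/32 = 5.053×10^-6 m⁴.
θ = T·L/(G·J) = 131.0 × 2.00 / (80.4×10⁹ × 5.053×10^-6) = 6.451×10^-4 rad.

0.0370°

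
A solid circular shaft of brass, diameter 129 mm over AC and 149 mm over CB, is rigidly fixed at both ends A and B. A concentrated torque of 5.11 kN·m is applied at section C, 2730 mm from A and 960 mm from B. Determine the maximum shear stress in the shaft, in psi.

953 psi

Compatibility: T_A·a/J_AC = T_B·b/J_CB with T_A + T_B = T₀.
J_AC = 2.72×10^-5 m⁴, J_CB = 4.84×10^-5 m⁴, so T_A = T₀·(J_AC/a)/((J_AC/a)+(J_CB/b)) = 843.0 N·m, T_B = 4267 N·m.
τ in each portion: τ_AC = 2.00×10^6 Pa, τ_CB = 6.57×10^6 Pa; maximum is in CB.
τ_max = T_CB·r/J = 4267·0.0745/4.84×10^-5 = 6.569×10^6 Pa.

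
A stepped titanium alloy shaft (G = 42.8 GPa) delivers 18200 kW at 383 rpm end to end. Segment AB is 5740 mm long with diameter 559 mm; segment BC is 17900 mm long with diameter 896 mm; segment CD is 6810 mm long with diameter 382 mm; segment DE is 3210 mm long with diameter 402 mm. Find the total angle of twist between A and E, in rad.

ω = 2π·383/60 = 40.11 rad/s, so T = P/ω = 18200×10³ / 40.11 = 453800 N·m.
J_AB = π(0.559)⁴/32 = 9.59×10^-3 m⁴; J_BC = π(0.896)⁴/32 = 0.0633 m⁴; J_CD = π(0.382)⁴/32 = 2.09×10^-3 m⁴; J_DE = π(0.402)⁴/32 = 2.56×10^-3 m⁴.
θ = (T/G)·Σ L_i/J_i = (453800/42.8×10⁹)·(5.74/9.59×10^-3 + 17.9/0.0633 + 6.81/2.09×10^-3 + 3.21/2.56×10^-3) = 0.05716 rad.

0.0572 rad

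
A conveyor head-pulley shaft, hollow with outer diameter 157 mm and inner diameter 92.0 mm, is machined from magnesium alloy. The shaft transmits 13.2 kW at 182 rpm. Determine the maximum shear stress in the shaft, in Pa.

ω = 2π·182/60 = 19.06 rad/s, so T = P/ω = 13.2×10³ / 19.06 = 692.6 N·m.
J = π(d_o⁴ − d_i⁴)/32 = π(0.157⁴ − 0.0920⁴)/32 = 5.262×10^-5 m⁴.
τ_max = T·r/J = 692.6 × 0.0785 / 5.262×10^-5 = 1.033×10^6 Pa.

1.03e6 Pa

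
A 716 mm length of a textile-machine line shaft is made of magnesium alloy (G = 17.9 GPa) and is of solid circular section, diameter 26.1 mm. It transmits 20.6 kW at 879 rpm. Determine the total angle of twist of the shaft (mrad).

ω = 2π·879/60 = 92.05 rad/s, so T = P/ω = 20.6×10³ / 92.05 = 223.8 N·m.
J = πd⁴/32 = π(0.0261)⁴/32 = 4.556×10^-8 m⁴.
θ = T·L/(G·J) = 223.8 × 0.716 / (17.9×10⁹ × 4.556×10^-8) = 0.1965 rad.

196 mrad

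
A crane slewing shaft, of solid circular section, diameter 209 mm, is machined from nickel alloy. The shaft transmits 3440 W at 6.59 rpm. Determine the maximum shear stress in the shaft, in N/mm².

ω = 2π·6.59/60 = 0.6901 rad/s, so T = P/ω = 3440 / 0.6901 = 4985 N·m.
J = πd⁴/32 = π(0.209)⁴/32 = 1.873×10^-4 m⁴.
τ_max = T·r/J = 4985 × 0.104 / 1.873×10^-4 = 2.781×10^6 Pa.

2.78 N/mm²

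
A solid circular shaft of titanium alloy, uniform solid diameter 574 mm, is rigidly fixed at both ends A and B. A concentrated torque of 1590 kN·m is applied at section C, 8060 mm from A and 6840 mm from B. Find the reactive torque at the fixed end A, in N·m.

730000 N·m

With uniform GJ and both ends fixed, compatibility θ_AC = θ_CB gives T_A·a = T_B·b, together with T_A + T_B = T₀.
T_A = T₀·b/(a+b) = 1.590e6·6840/14900 = 729900 N·m; T_B = 860100 N·m.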